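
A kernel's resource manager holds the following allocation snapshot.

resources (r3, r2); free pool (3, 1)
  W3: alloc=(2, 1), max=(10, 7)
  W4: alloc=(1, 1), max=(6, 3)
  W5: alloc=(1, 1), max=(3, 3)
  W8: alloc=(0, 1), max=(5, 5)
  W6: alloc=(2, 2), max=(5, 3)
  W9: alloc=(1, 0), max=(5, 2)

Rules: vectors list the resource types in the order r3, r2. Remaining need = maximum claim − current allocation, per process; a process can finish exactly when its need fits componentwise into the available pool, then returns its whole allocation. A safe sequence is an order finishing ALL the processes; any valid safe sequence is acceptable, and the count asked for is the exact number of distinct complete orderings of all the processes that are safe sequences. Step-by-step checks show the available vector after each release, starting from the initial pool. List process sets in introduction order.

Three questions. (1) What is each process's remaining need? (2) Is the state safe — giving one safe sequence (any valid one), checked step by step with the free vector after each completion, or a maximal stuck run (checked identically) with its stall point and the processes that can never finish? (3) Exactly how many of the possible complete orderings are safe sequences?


(1) Remaining need (order r3, r2):
  W3: (8, 6)
  W4: (5, 2)
  W5: (2, 2)
  W8: (5, 4)
  W6: (3, 1)
  W9: (4, 2)
(2) SAFE. One safe sequence: W6, W4, W8, W5, W9, W3.
Key observation: W6 marks the first exact bind of the order: its need (3, 1) fits the free (3, 1) with zero slack on a requested resource.
Walking it through:
  pool = (3, 1)
  W6 needs (3, 1) <= (3, 1) -> finishes; pool += (2, 2) = (5, 3)
  W4 needs (5, 2) <= (5, 3) -> finishes; pool += (1, 1) = (6, 4)
  W8 needs (5, 4) <= (6, 4) -> finishes; pool += (0, 1) = (6, 5)
  W5 needs (2, 2) <= (6, 5) -> finishes; pool += (1, 1) = (7, 6)
  W9 needs (4, 2) <= (7, 6) -> finishes; pool += (1, 0) = (8, 6)
  W3 needs (8, 6) <= (8, 6) -> finishes; pool += (2, 1) = (10, 7)
(3) Precisely 16 of the possible complete orderings are safe sequences.


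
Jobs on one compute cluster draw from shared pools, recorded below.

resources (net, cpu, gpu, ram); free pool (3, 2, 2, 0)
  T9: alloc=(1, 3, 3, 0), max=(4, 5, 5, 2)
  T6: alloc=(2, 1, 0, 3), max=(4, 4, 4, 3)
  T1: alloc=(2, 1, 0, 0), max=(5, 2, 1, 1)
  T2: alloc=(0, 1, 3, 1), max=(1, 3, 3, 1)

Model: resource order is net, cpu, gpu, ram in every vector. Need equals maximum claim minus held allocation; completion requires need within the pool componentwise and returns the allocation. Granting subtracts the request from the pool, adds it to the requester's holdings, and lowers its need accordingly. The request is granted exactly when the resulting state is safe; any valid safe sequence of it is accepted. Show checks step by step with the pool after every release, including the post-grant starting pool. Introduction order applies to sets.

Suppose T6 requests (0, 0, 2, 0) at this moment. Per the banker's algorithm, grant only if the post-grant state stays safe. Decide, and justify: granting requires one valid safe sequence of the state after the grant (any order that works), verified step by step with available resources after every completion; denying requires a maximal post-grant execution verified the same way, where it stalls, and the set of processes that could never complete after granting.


GRANT: granting preserves safety; a valid post-grant sequence is T2, T6, T1, T9.
Key observation: granting shrinks the pool to (3, 2, 0, 0), yet T2 still fits and the chain goes through.
Check on the post-grant state, step by step:
  pool = (3, 2, 0, 0)
  T2: need (1, 2, 0, 0) fits (3, 2, 0, 0); releases (0, 1, 3, 1), pool now (3, 3, 3, 1)
  T6: need (2, 3, 2, 0) fits (3, 3, 3, 1); releases (2, 1, 2, 3), pool now (5, 4, 5, 4)
  T1: need (3, 1, 1, 1) fits (5, 4, 5, 4); releases (2, 1, 0, 0), pool now (7, 5, 5, 4)
  T9: need (3, 2, 2, 2) fits (7, 5, 5, 4); releases (1, 3, 3, 0), pool now (8, 8, 8, 4)


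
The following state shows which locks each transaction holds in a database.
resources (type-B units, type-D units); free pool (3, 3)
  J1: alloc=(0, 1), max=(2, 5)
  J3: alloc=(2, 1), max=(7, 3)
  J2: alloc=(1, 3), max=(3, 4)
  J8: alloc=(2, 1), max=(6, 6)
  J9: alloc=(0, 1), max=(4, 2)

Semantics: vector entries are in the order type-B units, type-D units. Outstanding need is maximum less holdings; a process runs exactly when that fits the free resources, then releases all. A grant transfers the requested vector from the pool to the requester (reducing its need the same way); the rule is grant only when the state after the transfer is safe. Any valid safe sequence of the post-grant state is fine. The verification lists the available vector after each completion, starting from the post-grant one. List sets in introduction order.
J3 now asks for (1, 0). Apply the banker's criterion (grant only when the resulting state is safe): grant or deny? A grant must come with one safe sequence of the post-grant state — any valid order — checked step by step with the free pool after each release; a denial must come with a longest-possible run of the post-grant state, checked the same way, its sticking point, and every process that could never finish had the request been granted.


DENY. Granting would leave the state unsafe.
Key observation: the wall is type-B units: completing J2, J1 brings the pool only to (3, 7), and all the rest need more.
On the post-grant state, J2, J1 is a maximal run — nothing extends it. Walking it through:
  pool = (2, 3)
  J2: need (2, 1) fits (2, 3); releases (1, 3), pool now (3, 6)
  J1: need (2, 4) fits (3, 6); releases (0, 1), pool now (3, 7)
  J3 still needs (4, 2) but only (3, 7) is free — short on type-B units
  J8 still needs (4, 5) but only (3, 7) is free — short on type-B units
  J9 still needs (4, 1) but only (3, 7) is free — short on type-B units
Had the request been granted, J3, J8 and J9 could never finish.


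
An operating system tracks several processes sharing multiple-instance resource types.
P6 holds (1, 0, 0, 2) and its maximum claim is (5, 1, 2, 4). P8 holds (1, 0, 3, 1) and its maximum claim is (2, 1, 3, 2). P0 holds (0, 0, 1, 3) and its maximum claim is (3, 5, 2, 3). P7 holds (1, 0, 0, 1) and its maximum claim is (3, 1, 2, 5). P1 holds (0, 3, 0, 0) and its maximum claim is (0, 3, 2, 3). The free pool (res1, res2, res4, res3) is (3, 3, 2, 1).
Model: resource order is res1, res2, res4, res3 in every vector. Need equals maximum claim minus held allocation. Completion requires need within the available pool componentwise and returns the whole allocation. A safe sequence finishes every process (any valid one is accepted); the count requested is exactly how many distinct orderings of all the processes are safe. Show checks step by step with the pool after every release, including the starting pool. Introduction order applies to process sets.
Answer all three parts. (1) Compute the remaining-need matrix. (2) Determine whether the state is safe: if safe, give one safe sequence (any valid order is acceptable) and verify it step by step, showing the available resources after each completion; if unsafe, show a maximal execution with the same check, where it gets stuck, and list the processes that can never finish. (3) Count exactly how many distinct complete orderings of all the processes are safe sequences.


(1) Outstanding need per process (order res1, res2, res4, res3):
  P6: (4, 1, 2, 2)
  P8: (1, 1, 0, 1)
  P0: (3, 5, 1, 0)
  P7: (2, 1, 2, 4)
  P1: (0, 0, 2, 3)
(2) SAFE. One safe sequence: P8, P6, P1, P7, P0.
Key observation: at P8 the run first touches a limit — (1, 1, 0, 1) against (3, 3, 2, 1), exact on a resource it actually requests.
Check, step by step:
  pool = (3, 3, 2, 1)
  P8: need (1, 1, 0, 1) fits (3, 3, 2, 1); releases (1, 0, 3, 1), pool now (4, 3, 5, 2)
  P6: need (4, 1, 2, 2) fits (4, 3, 5, 2); releases (1, 0, 0, 2), pool now (5, 3, 5, 4)
  P1: need (0, 0, 2, 3) fits (5, 3, 5, 4); releases (0, 3, 0, 0), pool now (5, 6, 5, 4)
  P7: need (2, 1, 2, 4) fits (5, 6, 5, 4); releases (1, 0, 0, 1), pool now (6, 6, 5, 5)
  P0: need (3, 5, 1, 0) fits (6, 6, 5, 5); releases (0, 0, 1, 3), pool now (6, 6, 6, 8)
(3) Exactly 3 of the possible complete orderings are safe sequences.


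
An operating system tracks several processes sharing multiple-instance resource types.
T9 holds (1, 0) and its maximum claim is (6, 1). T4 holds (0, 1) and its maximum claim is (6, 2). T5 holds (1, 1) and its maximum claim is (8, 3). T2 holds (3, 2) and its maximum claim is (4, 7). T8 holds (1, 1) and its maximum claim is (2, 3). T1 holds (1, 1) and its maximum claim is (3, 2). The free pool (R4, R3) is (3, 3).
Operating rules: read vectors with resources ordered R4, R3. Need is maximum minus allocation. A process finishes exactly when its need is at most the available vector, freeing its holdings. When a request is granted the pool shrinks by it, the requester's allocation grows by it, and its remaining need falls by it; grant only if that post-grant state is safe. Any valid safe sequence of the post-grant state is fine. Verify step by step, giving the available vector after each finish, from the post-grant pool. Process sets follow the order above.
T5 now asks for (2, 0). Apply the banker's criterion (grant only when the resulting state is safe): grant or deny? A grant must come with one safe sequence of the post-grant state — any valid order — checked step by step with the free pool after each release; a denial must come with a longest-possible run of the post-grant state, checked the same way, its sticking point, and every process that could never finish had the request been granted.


GRANT — the state after the grant stays safe, e.g. via T8, T1, T2, T9, T5, T4.
Key observation: (1, 3) free after granting still covers T8 first, and each release covers the next.
Verifying the post-grant state step by step:
  pool = (1, 3)
  T8: need (1, 2) fits (1, 3); releases (1, 1), pool now (2, 4)
  T1: need (2, 1) fits (2, 4); releases (1, 1), pool now (3, 5)
  T2: need (1, 5) fits (3, 5); releases (3, 2), pool now (6, 7)
  T9: need (5, 1) fits (6, 7); releases (1, 0), pool now (7, 7)
  T5: need (5, 2) fits (7, 7); releases (3, 1), pool now (10, 8)
  T4: need (6, 1) fits (10, 8); releases (0, 1), pool now (10, 9)


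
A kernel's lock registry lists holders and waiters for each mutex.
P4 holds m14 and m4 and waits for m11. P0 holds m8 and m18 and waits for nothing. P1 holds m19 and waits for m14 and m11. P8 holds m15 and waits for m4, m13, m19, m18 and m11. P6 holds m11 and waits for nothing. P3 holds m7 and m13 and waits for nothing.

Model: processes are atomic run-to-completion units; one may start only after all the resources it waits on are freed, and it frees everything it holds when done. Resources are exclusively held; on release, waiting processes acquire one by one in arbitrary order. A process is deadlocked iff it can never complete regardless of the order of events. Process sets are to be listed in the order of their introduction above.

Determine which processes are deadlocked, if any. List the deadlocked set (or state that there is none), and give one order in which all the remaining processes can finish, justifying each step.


The deadlocked set is empty.
Key observation: there is no circular wait here — follow any chain and it reaches a process that is free to run now.
The rest can finish in the order P6, P3, P4, P1, P0, P8.
Check, step by step:
  P6 waits on nothing -> runs at once and releases m11
  P3 waits on nothing -> runs at once and releases m7 and m13
  run P4 (all its waits — m11 — are resolved); releases m14 and m4
  run P1 (all its waits — m14 and m11 — are resolved); releases m19
  P0 waits on nothing -> runs at once and releases m8 and m18
  run P8 (all its waits — m4, m13, m19, m18 and m11 — are resolved); releases m15


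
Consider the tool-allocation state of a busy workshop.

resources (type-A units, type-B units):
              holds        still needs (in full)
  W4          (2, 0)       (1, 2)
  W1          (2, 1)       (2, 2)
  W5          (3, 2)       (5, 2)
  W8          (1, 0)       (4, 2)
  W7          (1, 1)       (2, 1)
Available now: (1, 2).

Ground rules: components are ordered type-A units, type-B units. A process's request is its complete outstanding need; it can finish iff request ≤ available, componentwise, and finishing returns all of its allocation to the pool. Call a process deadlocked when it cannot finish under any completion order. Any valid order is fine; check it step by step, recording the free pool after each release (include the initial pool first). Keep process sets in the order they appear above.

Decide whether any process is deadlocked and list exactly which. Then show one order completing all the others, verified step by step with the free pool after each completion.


No process is deadlocked.
Key observation: no deadlock: W4 fits now, and the freed resources carry the rest through.
One completion order for the rest: W4, W7, W8, W1, W5. Walking it through:
  pool = (1, 2)
  run W4 (needs (1, 2), free (1, 2)); after release of (2, 0) the pool is (3, 2)
  run W7 (needs (2, 1), free (3, 2)); after release of (1, 1) the pool is (4, 3)
  run W8 (needs (4, 2), free (4, 3)); after release of (1, 0) the pool is (5, 3)
  run W1 (needs (2, 2), free (5, 3)); after release of (2, 1) the pool is (7, 4)
  run W5 (needs (5, 2), free (7, 4)); after release of (3, 2) the pool is (10, 6)


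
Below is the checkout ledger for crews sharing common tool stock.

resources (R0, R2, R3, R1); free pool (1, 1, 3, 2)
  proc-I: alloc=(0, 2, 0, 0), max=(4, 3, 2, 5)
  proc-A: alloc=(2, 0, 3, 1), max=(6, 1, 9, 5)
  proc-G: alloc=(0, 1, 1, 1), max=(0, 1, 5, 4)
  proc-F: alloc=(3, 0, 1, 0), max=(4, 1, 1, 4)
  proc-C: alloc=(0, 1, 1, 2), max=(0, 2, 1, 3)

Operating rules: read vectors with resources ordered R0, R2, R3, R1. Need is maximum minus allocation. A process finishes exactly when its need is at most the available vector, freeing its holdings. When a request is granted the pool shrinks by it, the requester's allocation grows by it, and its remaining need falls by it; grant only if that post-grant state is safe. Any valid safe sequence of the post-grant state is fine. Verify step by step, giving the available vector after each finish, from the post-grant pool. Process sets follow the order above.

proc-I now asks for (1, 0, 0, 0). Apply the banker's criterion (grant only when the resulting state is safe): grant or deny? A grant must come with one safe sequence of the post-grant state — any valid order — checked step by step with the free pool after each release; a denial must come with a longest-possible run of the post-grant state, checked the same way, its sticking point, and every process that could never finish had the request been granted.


DENY: after the grant no complete ordering would exist.
Key observation: once proc-C, proc-G finish, the pool peaks at (0, 3, 5, 5) — and every remaining process still needs more R0 than that.
After a pretend grant, a maximal execution: proc-C, proc-G — then nothing else fits. Walking it through:
  pool = (0, 1, 3, 2)
  run proc-C (needs (0, 1, 0, 1), free (0, 1, 3, 2)); after release of (0, 1, 1, 2) the pool is (0, 2, 4, 4)
  run proc-G (needs (0, 0, 4, 3), free (0, 2, 4, 4)); after release of (0, 1, 1, 1) the pool is (0, 3, 5, 5)
  blocked: proc-I wants (3, 1, 2, 5), pool (0, 3, 5, 5) — not enough R0
  blocked: proc-A wants (4, 1, 6, 4), pool (0, 3, 5, 5) — not enough R0 and R3
  blocked: proc-F wants (1, 1, 0, 4), pool (0, 3, 5, 5) — not enough R0
Processes that could never finish after the grant: proc-I, proc-A and proc-F.


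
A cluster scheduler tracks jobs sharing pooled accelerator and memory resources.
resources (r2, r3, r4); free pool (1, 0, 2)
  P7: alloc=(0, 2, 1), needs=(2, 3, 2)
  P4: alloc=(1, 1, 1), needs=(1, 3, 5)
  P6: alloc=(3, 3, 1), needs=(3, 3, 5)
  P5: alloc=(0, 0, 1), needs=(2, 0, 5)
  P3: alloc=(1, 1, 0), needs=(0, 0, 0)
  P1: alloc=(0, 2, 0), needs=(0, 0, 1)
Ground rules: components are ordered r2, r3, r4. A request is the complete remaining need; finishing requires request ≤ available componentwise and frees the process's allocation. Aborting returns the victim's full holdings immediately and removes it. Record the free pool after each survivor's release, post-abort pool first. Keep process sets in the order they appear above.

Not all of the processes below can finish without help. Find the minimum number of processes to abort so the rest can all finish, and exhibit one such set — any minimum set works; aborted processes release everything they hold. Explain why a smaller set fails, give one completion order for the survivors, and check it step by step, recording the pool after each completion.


Minimum abort set: P4 and P5.
Key observation: aborting P4 and P5 returns (1, 1, 2), and P6 — hopeless before — runs at step 4 with the returned capacity in the pool.
Why nothing smaller works — every single abort fails: P7 alone leaves P4 blocked (short on r4); P4 alone leaves P6 blocked (short on r4); P6 alone leaves P4 blocked (short on r4); P5 alone leaves P4 blocked (short on r4); P3 alone leaves P4 blocked (short on r4); P1 alone leaves P4 blocked (short on r4).
One survivor order: P1, P3, P7, P6. Verifying each step (post-abort pool first):
  pool = (2, 1, 4)
  run P1 (needs (0, 0, 1), free (2, 1, 4)); after release of (0, 2, 0) the pool is (2, 3, 4)
  run P3 (needs (0, 0, 0), free (2, 3, 4)); after release of (1, 1, 0) the pool is (3, 4, 4)
  run P7 (needs (2, 3, 2), free (3, 4, 4)); after release of (0, 2, 1) the pool is (3, 6, 5)
  run P6 (needs (3, 3, 5), free (3, 6, 5)); after release of (3, 3, 1) the pool is (6, 9, 6)


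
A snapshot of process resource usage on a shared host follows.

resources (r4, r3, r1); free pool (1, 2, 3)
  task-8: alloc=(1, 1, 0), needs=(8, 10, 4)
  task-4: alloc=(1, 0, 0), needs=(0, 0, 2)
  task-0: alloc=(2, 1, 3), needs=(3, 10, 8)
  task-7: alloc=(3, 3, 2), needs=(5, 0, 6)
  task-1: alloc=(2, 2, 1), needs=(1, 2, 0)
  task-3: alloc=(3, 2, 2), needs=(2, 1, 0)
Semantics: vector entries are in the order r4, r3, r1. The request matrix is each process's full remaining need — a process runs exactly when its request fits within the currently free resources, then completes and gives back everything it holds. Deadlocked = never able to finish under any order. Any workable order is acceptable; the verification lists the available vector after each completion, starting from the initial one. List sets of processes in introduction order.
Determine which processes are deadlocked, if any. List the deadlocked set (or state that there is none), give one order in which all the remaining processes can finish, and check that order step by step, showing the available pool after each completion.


The deadlocked set is task-8 and task-0.
Key observation: after task-1, task-3, task-4, task-7 complete, (10, 9, 8) is the best the pool ever gets, yet each leftover process wants more r3.
One completion order for the rest: task-1, task-3, task-4, task-7. Step-by-step check:
  pool = (1, 2, 3)
  task-1 needs (1, 2, 0) <= (1, 2, 3) -> finishes; pool += (2, 2, 1) = (3, 4, 4)
  task-3 needs (2, 1, 0) <= (3, 4, 4) -> finishes; pool += (3, 2, 2) = (6, 6, 6)
  task-4 needs (0, 0, 2) <= (6, 6, 6) -> finishes; pool += (1, 0, 0) = (7, 6, 6)
  task-7 needs (5, 0, 6) <= (7, 6, 6) -> finishes; pool += (3, 3, 2) = (10, 9, 8)
The stuck group stays short no matter what:
  task-8 cannot run: need (8, 10, 4) vs free (10, 9, 8) (insufficient r3)
  task-0 cannot run: need (3, 10, 8) vs free (10, 9, 8) (insufficient r3)


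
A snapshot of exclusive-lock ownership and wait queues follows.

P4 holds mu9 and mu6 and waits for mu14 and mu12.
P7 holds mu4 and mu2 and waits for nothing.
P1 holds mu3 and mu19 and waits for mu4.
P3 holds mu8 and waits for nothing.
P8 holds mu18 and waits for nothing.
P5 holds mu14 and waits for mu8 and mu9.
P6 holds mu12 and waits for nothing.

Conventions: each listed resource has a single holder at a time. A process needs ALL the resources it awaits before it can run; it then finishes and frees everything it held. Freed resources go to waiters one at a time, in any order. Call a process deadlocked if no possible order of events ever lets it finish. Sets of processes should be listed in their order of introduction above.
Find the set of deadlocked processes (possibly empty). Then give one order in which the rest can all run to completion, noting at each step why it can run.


Deadlocked: P4 and P5.
Key observation: nobody on the ring P4 -> P5 -> P4 can start until another member finishes, which never happens; no other process is dragged down with it.
The rest can finish in the order P7, P1, P3, P8, P6.
Walking it through:
  run P7 (it waits on nothing); releases mu4 and mu2
  P1: everything it awaited (mu4) is free; runs, freeing mu3 and mu19
  run P3 (it waits on nothing); releases mu8
  run P8 (it waits on nothing); releases mu18
  run P6 (it waits on nothing); releases mu12


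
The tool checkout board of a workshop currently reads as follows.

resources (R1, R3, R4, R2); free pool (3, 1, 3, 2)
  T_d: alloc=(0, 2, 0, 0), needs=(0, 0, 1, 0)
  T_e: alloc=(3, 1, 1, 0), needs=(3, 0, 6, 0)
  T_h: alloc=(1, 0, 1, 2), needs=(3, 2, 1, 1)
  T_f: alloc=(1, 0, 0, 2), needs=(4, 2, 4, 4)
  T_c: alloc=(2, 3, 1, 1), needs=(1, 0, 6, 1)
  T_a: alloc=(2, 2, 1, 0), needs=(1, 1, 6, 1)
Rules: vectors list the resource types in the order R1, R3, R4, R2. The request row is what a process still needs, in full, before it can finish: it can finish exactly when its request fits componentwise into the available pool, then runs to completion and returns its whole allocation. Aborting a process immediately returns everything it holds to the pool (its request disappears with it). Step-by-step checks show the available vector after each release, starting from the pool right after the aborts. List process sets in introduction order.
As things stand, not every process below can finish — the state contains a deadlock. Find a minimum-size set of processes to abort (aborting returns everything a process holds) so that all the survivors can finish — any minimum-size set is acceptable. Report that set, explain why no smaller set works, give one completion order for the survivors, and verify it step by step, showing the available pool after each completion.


The answer: abort T_e and T_a.
Key observation: the deadlocked T_c becomes finishable only because T_e and T_a released (5, 3, 2, 0); it completes at step 4 below.
Why nothing smaller works — every single abort fails: T_d alone leaves T_e blocked (short on R4); T_e alone leaves T_c blocked (short on R4); T_h alone leaves T_e blocked (short on R4); T_f alone leaves T_e blocked (short on R4); T_c alone leaves T_e blocked (short on R4); T_a alone leaves T_e blocked (short on R4).
The survivors complete as T_h, T_f, T_d, T_c. Verifying each step (starting from the post-abort pool):
  pool = (8, 4, 5, 2)
  run T_h (needs (3, 2, 1, 1), free (8, 4, 5, 2)); after release of (1, 0, 1, 2) the pool is (9, 4, 6, 4)
  run T_f (needs (4, 2, 4, 4), free (9, 4, 6, 4)); after release of (1, 0, 0, 2) the pool is (10, 4, 6, 6)
  run T_d (needs (0, 0, 1, 0), free (10, 4, 6, 6)); after release of (0, 2, 0, 0) the pool is (10, 6, 6, 6)
  run T_c (needs (1, 0, 6, 1), free (10, 6, 6, 6)); after release of (2, 3, 1, 1) the pool is (12, 9, 7, 7)


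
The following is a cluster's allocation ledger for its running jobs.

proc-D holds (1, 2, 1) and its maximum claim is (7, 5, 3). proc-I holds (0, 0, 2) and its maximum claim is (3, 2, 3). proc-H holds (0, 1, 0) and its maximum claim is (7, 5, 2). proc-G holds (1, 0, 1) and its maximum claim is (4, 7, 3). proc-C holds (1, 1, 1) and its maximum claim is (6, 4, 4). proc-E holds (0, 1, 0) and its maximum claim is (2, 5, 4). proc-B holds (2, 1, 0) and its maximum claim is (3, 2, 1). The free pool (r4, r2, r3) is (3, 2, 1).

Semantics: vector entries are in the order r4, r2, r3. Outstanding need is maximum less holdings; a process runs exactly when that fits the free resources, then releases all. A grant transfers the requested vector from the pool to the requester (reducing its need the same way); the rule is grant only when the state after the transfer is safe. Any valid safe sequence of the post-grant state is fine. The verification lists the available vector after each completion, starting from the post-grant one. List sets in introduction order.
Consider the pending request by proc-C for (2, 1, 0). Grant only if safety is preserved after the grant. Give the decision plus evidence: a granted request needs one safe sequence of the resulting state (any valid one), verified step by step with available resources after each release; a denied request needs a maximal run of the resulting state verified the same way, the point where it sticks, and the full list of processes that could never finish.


GRANT. The post-grant state is safe; one safe sequence: proc-B, proc-I, proc-C, proc-D, proc-E, proc-G, proc-H.
Key observation: the grant leaves (1, 1, 1) free — enough for proc-B, whose release restarts the cascade.
Step-by-step check of the post-grant state:
  pool = (1, 1, 1)
  proc-B: need (1, 1, 1) fits (1, 1, 1); releases (2, 1, 0), pool now (3, 2, 1)
  proc-I: need (3, 2, 1) fits (3, 2, 1); releases (0, 0, 2), pool now (3, 2, 3)
  proc-C: need (3, 2, 3) fits (3, 2, 3); releases (3, 2, 1), pool now (6, 4, 4)
  proc-D: need (6, 3, 2) fits (6, 4, 4); releases (1, 2, 1), pool now (7, 6, 5)
  proc-E: need (2, 4, 4) fits (7, 6, 5); releases (0, 1, 0), pool now (7, 7, 5)
  proc-G: need (3, 7, 2) fits (7, 7, 5); releases (1, 0, 1), pool now (8, 7, 6)
  proc-H: need (7, 4, 2) fits (8, 7, 6); releases (0, 1, 0), pool now (8, 8, 6)


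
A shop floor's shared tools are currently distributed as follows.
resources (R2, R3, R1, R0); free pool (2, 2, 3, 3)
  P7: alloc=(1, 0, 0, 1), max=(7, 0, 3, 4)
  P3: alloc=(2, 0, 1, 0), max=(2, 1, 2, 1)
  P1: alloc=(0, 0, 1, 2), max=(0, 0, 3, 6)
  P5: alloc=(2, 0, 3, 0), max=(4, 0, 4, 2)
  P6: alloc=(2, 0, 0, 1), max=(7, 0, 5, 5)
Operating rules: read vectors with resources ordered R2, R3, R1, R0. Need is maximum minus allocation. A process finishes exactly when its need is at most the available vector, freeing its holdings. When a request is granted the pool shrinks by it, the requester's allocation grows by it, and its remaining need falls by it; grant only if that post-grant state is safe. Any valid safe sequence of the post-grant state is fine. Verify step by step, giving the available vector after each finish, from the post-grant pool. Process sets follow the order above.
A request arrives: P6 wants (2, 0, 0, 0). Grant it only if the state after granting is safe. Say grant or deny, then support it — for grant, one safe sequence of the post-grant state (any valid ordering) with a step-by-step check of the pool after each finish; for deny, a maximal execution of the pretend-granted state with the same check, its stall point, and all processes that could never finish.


DENY — the pretend-granted state is unsafe.
Key observation: after P3, P5 the pool peaks at (4, 2, 7, 3), and each blocked process is short somewhere: P7 on R2; P1 on R0; P6 on R0.
Pretend the grant happened; the run P3, P5 goes as far as possible. Walking it through:
  pool = (0, 2, 3, 3)
  run P3 (needs (0, 1, 1, 1), free (0, 2, 3, 3)); after release of (2, 0, 1, 0) the pool is (2, 2, 4, 3)
  run P5 (needs (2, 0, 1, 2), free (2, 2, 4, 3)); after release of (2, 0, 3, 0) the pool is (4, 2, 7, 3)
  P7 still needs (6, 0, 3, 3) but only (4, 2, 7, 3) is free — short on R2
  P1 still needs (0, 0, 2, 4) but only (4, 2, 7, 3) is free — short on R0
  P6 still needs (3, 0, 5, 4) but only (4, 2, 7, 3) is free — short on R0
Post-grant, the permanently blocked set is P7, P1 and P6.


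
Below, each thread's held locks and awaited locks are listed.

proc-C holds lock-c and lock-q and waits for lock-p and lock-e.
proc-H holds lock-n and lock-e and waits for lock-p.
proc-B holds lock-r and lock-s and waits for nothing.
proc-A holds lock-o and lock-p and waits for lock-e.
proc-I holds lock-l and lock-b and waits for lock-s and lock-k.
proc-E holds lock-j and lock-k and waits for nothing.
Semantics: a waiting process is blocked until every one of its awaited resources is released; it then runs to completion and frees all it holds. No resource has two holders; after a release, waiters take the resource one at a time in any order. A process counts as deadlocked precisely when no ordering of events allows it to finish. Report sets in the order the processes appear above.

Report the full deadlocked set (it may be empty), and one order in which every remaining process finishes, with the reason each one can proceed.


The deadlocked set is proc-C, proc-H and proc-A.
Key observation: the wait chain closes on itself along proc-H -> proc-A -> proc-H; proc-C waits into the deadlock from upstream.
The rest can finish in the order proc-B, proc-E, proc-I.
Step-by-step check:
  proc-B: no waits; runs immediately, freeing lock-r and lock-s
  proc-E: no waits; runs immediately, freeing lock-j and lock-k
  proc-I: everything it awaited (lock-s and lock-k) is free; runs, freeing lock-l and lock-b


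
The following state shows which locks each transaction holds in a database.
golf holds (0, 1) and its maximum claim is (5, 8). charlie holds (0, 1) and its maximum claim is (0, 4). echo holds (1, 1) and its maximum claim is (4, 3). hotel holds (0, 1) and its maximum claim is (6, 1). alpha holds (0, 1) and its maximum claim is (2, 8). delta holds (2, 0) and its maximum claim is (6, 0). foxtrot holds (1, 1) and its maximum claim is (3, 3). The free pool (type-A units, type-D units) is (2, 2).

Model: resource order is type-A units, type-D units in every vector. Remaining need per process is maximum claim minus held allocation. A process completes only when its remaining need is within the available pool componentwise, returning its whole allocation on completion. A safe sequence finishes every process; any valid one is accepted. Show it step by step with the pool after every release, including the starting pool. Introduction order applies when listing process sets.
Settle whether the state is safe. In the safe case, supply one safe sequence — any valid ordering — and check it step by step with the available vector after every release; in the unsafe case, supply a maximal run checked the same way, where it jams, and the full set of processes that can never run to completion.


UNSAFE — no complete ordering exists.
Key observation: even finishing foxtrot, charlie, echo, delta, hotel leaves just (6, 6) free — too little type-D units for any of the remaining processes.
A maximal execution: foxtrot, charlie, echo, delta, hotel — then nothing else fits. Walking it through:
  pool = (2, 2)
  foxtrot: need (2, 2) fits (2, 2); releases (1, 1), pool now (3, 3)
  charlie: need (0, 3) fits (3, 3); releases (0, 1), pool now (3, 4)
  echo: need (3, 2) fits (3, 4); releases (1, 1), pool now (4, 5)
  delta: need (4, 0) fits (4, 5); releases (2, 0), pool now (6, 5)
  hotel: need (6, 0) fits (6, 5); releases (0, 1), pool now (6, 6)
  golf still needs (5, 7) but only (6, 6) is free — short on type-D units
  alpha still needs (2, 7) but only (6, 6) is free — short on type-D units
Processes that can never finish: golf and alpha.


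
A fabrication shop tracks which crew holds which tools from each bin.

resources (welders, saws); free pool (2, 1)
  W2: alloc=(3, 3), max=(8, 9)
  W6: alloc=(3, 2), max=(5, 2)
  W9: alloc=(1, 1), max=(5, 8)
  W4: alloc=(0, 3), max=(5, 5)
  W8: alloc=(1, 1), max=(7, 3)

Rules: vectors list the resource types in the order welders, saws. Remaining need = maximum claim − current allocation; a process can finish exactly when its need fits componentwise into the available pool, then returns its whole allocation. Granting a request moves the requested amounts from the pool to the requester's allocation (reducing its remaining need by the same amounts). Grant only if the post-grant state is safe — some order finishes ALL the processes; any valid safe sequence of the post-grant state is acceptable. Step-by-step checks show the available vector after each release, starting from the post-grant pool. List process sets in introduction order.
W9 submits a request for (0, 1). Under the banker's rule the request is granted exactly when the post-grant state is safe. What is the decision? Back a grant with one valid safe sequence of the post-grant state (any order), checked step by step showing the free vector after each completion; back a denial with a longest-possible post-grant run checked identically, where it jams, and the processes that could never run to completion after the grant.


DENY — the pretend-granted state is unsafe.
Key observation: after W6, W4 the pool peaks at (5, 5), and each blocked process is short somewhere: W2 on saws; W9 on saws; W8 on welders.
Pretend the grant happened; the run W6, W4 goes as far as possible. Step-by-step check:
  pool = (2, 0)
  W6: need (2, 0) fits (2, 0); releases (3, 2), pool now (5, 2)
  W4: need (5, 2) fits (5, 2); releases (0, 3), pool now (5, 5)
  W2 still needs (5, 6) but only (5, 5) is free — short on saws
  W9 still needs (4, 6) but only (5, 5) is free — short on saws
  W8 still needs (6, 2) but only (5, 5) is free — short on welders
Had the request been granted, W2, W9 and W8 could never finish.


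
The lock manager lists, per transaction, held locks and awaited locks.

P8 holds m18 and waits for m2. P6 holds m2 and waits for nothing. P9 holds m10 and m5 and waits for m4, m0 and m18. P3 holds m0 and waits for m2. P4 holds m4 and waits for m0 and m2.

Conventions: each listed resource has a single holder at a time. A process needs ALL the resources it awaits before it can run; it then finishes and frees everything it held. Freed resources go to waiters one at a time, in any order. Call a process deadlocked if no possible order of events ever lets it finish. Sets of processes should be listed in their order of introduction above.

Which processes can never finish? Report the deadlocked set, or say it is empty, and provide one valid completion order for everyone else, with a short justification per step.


No process is deadlocked.
Key observation: the waits form no ring: some process can always run, and its releases unblock the others one by one.
One completion order for the rest: P6, P3, P8, P4, P9.
Check, step by step:
  P6 waits on nothing -> runs at once and releases m2
  run P3 (all its waits — m2 — are resolved); releases m0
  run P8 (all its waits — m2 — are resolved); releases m18
  run P4 (all its waits — m0 and m2 — are resolved); releases m4
  run P9 (all its waits — m4, m0 and m18 — are resolved); releases m10 and m5


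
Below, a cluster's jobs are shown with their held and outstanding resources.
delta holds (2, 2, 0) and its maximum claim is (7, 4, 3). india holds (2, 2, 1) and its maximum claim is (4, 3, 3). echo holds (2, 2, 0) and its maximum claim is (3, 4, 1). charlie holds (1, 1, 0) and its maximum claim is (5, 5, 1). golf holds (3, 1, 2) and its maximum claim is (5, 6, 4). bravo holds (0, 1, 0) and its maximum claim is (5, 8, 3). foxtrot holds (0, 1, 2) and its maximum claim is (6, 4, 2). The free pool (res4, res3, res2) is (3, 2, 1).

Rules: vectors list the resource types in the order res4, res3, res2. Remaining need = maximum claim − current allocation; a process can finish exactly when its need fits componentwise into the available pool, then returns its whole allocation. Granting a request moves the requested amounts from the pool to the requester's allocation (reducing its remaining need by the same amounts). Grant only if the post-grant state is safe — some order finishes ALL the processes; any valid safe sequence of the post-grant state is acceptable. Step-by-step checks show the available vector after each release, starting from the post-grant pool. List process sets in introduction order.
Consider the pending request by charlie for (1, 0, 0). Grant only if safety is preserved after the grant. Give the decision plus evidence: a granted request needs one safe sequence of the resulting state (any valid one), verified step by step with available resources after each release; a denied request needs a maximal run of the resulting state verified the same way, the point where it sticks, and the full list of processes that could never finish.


GRANT: granting preserves safety; a valid post-grant sequence is echo, charlie, foxtrot, delta, golf, india, bravo.
Key observation: post-grant, (2, 2, 1) remains, and an order beginning with echo completes everyone.
Check on the post-grant state, step by step:
  pool = (2, 2, 1)
  run echo (needs (1, 2, 1), free (2, 2, 1)); after release of (2, 2, 0) the pool is (4, 4, 1)
  run charlie (needs (3, 4, 1), free (4, 4, 1)); after release of (2, 1, 0) the pool is (6, 5, 1)
  run foxtrot (needs (6, 3, 0), free (6, 5, 1)); after release of (0, 1, 2) the pool is (6, 6, 3)
  run delta (needs (5, 2, 3), free (6, 6, 3)); after release of (2, 2, 0) the pool is (8, 8, 3)
  run golf (needs (2, 5, 2), free (8, 8, 3)); after release of (3, 1, 2) the pool is (11, 9, 5)
  run india (needs (2, 1, 2), free (11, 9, 5)); after release of (2, 2, 1) the pool is (13, 11, 6)
  run bravo (needs (5, 7, 3), free (13, 11, 6)); after release of (0, 1, 0) the pool is (13, 12, 6)


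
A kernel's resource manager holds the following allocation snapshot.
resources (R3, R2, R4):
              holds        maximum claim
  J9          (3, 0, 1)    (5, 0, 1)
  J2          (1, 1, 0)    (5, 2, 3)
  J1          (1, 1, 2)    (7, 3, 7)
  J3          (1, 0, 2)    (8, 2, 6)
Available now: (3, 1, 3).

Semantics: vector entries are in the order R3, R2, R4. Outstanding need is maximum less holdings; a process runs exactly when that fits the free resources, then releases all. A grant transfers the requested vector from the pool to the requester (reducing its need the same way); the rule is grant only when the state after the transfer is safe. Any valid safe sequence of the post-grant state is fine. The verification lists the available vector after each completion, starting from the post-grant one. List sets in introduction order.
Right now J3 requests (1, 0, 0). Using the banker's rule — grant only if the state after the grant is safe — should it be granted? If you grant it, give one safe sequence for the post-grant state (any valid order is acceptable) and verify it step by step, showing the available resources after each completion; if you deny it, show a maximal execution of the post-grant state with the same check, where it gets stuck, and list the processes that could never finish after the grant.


GRANT: granting preserves safety; a valid post-grant sequence is J9, J2, J3, J1.
Key observation: (2, 1, 3) free after granting still covers J9 first, and each release covers the next.
Verifying the post-grant state step by step:
  pool = (2, 1, 3)
  J9 needs (2, 0, 0) <= (2, 1, 3) -> finishes; pool += (3, 0, 1) = (5, 1, 4)
  J2 needs (4, 1, 3) <= (5, 1, 4) -> finishes; pool += (1, 1, 0) = (6, 2, 4)
  J3 needs (6, 2, 4) <= (6, 2, 4) -> finishes; pool += (2, 0, 2) = (8, 2, 6)
  J1 needs (6, 2, 5) <= (8, 2, 6) -> finishes; pool += (1, 1, 2) = (9, 3, 8)


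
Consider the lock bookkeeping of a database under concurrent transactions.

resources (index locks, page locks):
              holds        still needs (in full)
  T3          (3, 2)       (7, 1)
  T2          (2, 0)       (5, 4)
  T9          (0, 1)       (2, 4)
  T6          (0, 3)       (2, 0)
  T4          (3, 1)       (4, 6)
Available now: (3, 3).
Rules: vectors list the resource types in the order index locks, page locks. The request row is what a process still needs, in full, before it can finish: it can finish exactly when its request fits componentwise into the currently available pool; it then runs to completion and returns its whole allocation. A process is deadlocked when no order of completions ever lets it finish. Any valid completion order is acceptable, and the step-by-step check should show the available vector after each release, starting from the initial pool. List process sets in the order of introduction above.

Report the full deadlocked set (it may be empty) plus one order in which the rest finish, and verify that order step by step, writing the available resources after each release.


Deadlocked: T3, T2 and T4.
Key observation: no order helps: past T6, T9, the free pool tops out at (3, 7), below what each blocked process needs in index locks.
A valid finishing order for the others: T6, T9. Check, step by step:
  pool = (3, 3)
  T6 needs (2, 0) <= (3, 3) -> finishes; pool += (0, 3) = (3, 6)
  T9 needs (2, 4) <= (3, 6) -> finishes; pool += (0, 1) = (3, 7)
The stuck group stays short no matter what:
  T3 still needs (7, 1) but only (3, 7) is free — short on index locks
  T2 still needs (5, 4) but only (3, 7) is free — short on index locks
  T4 still needs (4, 6) but only (3, 7) is free — short on index locks
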